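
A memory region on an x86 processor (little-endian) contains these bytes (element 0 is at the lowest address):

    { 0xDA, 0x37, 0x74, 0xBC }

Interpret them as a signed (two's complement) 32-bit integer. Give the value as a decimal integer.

Little-endian: lowest address holds the least-significant byte.
Reassemble most-significant byte first: BC 74 37 DA → 0xBC7437DA.
Top bit is set, so as a signed 32-bit value this is 0xBC7437DA − 2^32 = -1133234214.

-1133234214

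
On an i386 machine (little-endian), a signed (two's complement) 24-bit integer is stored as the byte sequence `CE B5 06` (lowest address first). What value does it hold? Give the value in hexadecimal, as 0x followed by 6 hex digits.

0x06B5CE

In little-endian order the low byte comes first in memory.
Reassemble most-significant byte first: 06 B5 CE → 0x06B5CE.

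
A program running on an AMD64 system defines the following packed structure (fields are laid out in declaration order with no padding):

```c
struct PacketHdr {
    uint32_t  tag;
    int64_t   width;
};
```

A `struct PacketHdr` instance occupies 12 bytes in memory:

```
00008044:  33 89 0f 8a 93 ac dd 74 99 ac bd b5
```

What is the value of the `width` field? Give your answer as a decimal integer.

-5350931007155622765

`width` follows `tag` (4 bytes), so it starts at byte offset 4 and occupies 8 bytes.
Bytes at offsets 4..11: 93 AC DD 74 99 AC BD B5.
Little-endian stores the least-significant byte at the lowest address.
Reassemble most-significant byte first: B5 BD AC 99 74 DD AC 93 → 0xB5BDAC9974DDAC93.
Top bit is set, so as a signed 64-bit value this is 0xB5BDAC9974DDAC93 − 2^64 = -5350931007155622765.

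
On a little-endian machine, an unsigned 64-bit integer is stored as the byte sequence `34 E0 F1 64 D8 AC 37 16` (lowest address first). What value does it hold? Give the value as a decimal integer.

1600938237959987252

Little-endian: lowest address holds the least-significant byte.
Reassemble most-significant byte first: 16 37 AC D8 64 F1 E0 34 → 0x1637ACD864F1E034.
0x1637ACD864F1E034 = 1600938237959987252.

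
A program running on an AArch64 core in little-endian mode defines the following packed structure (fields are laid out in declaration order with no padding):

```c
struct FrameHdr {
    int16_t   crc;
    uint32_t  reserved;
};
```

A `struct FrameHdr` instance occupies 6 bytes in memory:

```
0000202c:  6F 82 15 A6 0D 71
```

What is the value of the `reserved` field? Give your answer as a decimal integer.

1896719893

`reserved` follows `crc` (2 bytes), so it starts at byte offset 2 and occupies 4 bytes.
Bytes at offsets 2..5: 15 A6 0D 71.
In little-endian order the low byte comes first in memory.
Reassemble most-significant byte first: 71 0D A6 15 → 0x710DA615.
0x710DA615 = 1896719893.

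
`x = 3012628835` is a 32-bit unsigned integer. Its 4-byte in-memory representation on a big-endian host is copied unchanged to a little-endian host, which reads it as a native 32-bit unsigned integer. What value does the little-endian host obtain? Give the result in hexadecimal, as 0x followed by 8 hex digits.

3012628835 in 32-bit hexadecimal is 0xB3911163.
Stored big-endian, the bytes at ascending addresses are B3 91 11 63.
Read back as little-endian, the first byte is least significant, giving 0x631191B3.

0x631191B3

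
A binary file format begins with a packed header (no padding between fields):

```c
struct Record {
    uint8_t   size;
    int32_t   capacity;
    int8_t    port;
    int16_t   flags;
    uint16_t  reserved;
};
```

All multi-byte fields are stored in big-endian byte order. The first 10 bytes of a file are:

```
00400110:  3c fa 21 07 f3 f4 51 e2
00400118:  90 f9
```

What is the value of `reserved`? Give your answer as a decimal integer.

`reserved` follows `size` (1 B), `capacity` (4 B), `port` (1 B), `flags` (2 B), so it starts at offset 1 + 4 + 1 + 2 = 8 and occupies 2 bytes.
Bytes at offsets 8..9: 90 F9.
Big-endian stores the most-significant byte at the lowest address.
The bytes are already most-significant first: 0x90F9.
0x90F9 = 37113.

37113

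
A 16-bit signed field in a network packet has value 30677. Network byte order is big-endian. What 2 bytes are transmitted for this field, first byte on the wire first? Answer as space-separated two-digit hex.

30677 in hexadecimal, padded to 16 bits, is 0x77D5.
Split into bytes (most-significant first): 77 D5.
Big-endian stores the most-significant byte at the lowest address.
So the memory order matches the most-significant-first order: 77 D5.

77 D5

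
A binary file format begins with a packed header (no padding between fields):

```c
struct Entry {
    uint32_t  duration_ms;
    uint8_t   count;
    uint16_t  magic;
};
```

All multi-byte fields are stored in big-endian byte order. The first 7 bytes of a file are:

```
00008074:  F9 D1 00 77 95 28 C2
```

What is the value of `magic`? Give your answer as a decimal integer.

`magic` follows `duration_ms` (4 B), `count` (1 B), so it starts at offset 4 + 1 = 5 and occupies 2 bytes.
Bytes at offsets 5..6: 28 C2.
Big-endian stores the most-significant byte at the lowest address.
The bytes are already most-significant first: 0x28C2.
0x28C2 = 10434.

10434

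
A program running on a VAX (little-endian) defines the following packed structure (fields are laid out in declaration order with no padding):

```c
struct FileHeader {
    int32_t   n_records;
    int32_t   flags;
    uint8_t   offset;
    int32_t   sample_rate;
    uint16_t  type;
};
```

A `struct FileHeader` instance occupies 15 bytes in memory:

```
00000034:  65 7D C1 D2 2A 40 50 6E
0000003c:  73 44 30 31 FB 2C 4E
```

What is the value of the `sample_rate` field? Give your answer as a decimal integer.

`sample_rate` follows `n_records` (4 B), `flags` (4 B), `offset` (1 B), so it starts at offset 4 + 4 + 1 = 9 and occupies 4 bytes.
Bytes at offsets 9..12: 44 30 31 FB.
Little-endian stores the least-significant byte at the lowest address.
Reassemble most-significant byte first: FB 31 30 44 → 0xFB313044.
Top bit is set, so as a signed 32-bit value this is 0xFB313044 − 2^32 = -80662460.

-80662460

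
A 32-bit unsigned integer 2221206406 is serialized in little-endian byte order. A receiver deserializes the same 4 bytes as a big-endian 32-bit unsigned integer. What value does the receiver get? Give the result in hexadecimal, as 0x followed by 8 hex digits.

0x86EB6484

2221206406 in 32-bit hexadecimal is 0x8464EB86.
Stored little-endian, the bytes at ascending addresses are 86 EB 64 84.
Read back as big-endian, the last byte is least significant, giving 0x86EB6484.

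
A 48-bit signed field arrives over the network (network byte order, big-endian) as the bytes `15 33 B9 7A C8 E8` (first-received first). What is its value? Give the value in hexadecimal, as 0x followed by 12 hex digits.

0x1533B97AC8E8

Big-endian stores the most-significant byte at the lowest address.
The bytes are already most-significant first: 0x1533B97AC8E8.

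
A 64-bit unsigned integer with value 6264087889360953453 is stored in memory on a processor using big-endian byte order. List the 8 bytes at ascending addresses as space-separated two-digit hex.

56 EE 82 BF 2F 2F A0 6D

6264087889360953453 in hexadecimal, padded to 64 bits, is 0x56EE82BF2F2FA06D.
Split into bytes (most-significant first): 56 EE 82 BF 2F 2F A0 6D.
In big-endian order the high byte comes first in memory.
So the memory order matches the most-significant-first order: 56 EE 82 BF 2F 2F A0 6D.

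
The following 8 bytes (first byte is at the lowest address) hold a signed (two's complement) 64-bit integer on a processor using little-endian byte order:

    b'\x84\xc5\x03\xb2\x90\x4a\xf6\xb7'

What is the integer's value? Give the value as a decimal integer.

Little-endian stores the least-significant byte at the lowest address.
Reassemble most-significant byte first: B7 F6 4A 90 B2 03 C5 84 → 0xB7F64A90B203C584.
Top bit is set, so as a signed 64-bit value this is 0xB7F64A90B203C584 − 2^64 = -5190879535175580284.

-5190879535175580284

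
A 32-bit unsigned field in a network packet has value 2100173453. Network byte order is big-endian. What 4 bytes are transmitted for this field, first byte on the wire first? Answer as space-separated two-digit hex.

7D 2E 1A 8D

2100173453 in hexadecimal, padded to 32 bits, is 0x7D2E1A8D.
Split into bytes (most-significant first): 7D 2E 1A 8D.
In big-endian order the high byte comes first in memory.
So the memory order matches the most-significant-first order: 7D 2E 1A 8D.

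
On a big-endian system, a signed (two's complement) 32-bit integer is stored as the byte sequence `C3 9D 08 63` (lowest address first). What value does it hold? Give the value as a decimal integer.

Big-endian: lowest address holds the most-significant byte.
The bytes are already most-significant first: 0xC39D0863.
Top bit is set, so as a signed 32-bit value this is 0xC39D0863 − 2^32 = -1013118877.

-1013118877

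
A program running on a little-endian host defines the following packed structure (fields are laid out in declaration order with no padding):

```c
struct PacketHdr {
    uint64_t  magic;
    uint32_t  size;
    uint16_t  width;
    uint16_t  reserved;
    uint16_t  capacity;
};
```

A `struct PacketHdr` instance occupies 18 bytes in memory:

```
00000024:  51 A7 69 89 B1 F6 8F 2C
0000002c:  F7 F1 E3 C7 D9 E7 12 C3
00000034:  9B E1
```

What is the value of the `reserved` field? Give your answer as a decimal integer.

49938

`reserved` follows `magic` (8 B), `size` (4 B), `width` (2 B), so it starts at offset 8 + 4 + 2 = 14 and occupies 2 bytes.
Bytes at offsets 14..15: 12 C3.
In little-endian order the low byte comes first in memory.
Reassemble most-significant byte first: C3 12 → 0xC312.
0xC312 = 49938.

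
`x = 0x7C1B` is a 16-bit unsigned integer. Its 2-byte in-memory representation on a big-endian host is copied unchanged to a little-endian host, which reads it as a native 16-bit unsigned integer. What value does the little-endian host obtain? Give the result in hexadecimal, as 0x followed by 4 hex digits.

0x1B7C

Stored big-endian, the bytes at ascending addresses are 7C 1B.
Read back as little-endian, the first byte is least significant, giving 0x1B7C.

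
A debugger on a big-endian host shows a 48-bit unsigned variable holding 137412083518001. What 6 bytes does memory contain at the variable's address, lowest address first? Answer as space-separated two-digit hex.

7C F9 BE 6D 0A 31

137412083518001 in hexadecimal, padded to 48 bits, is 0x7CF9BE6D0A31.
Split into bytes (most-significant first): 7C F9 BE 6D 0A 31.
In big-endian order the high byte comes first in memory.
So the memory order matches the most-significant-first order: 7C F9 BE 6D 0A 31.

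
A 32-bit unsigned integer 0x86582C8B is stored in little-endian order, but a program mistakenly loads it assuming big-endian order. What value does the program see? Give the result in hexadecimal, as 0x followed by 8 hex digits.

Stored little-endian, the bytes at ascending addresses are 8B 2C 58 86.
Read back as big-endian, the last byte is least significant, giving 0x8B2C5886.

0x8B2C5886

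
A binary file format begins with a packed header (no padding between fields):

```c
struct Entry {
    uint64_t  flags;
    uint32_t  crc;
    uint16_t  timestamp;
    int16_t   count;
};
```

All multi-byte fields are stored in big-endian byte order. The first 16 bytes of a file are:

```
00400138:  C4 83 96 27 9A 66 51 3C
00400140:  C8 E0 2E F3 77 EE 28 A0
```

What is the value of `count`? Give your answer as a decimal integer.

`count` follows `flags` (8 B), `crc` (4 B), `timestamp` (2 B), so it starts at offset 8 + 4 + 2 = 14 and occupies 2 bytes.
Bytes at offsets 14..15: 28 A0.
Big-endian: lowest address holds the most-significant byte.
The bytes are already most-significant first: 0x28A0.
0x28A0 = 10400.

10400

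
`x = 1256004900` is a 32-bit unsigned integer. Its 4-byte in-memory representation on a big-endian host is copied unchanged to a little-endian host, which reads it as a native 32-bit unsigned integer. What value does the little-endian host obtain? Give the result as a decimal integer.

605936970

1256004900 in 32-bit hexadecimal is 0x4ADD1D24.
Stored big-endian, the bytes at ascending addresses are 4A DD 1D 24.
Read back as little-endian, the first byte is least significant, giving 0x241DDD4A.
0x241DDD4A = 605936970.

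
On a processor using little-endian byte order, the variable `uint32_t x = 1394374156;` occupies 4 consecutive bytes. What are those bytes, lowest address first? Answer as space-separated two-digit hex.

1394374156 in hexadecimal, padded to 32 bits, is 0x531C760C.
Split into bytes (most-significant first): 53 1C 76 0C.
In little-endian order the low byte comes first in memory.
So at ascending addresses the bytes are 0C 76 1C 53.

0C 76 1C 53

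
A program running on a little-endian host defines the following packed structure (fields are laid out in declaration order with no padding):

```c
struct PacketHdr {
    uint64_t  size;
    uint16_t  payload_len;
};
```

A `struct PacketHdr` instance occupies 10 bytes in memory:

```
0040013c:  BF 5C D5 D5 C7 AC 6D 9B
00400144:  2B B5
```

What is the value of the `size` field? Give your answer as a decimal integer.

`size` is the first field, at byte offset 0, occupying 8 bytes.
Bytes at offsets 0..7: BF 5C D5 D5 C7 AC 6D 9B.
Little-endian: lowest address holds the least-significant byte.
Reassemble most-significant byte first: 9B 6D AC C7 D5 D5 5C BF → 0x9B6DACC7D5D55CBF.
0x9B6DACC7D5D55CBF = 11199797822626290879.

11199797822626290879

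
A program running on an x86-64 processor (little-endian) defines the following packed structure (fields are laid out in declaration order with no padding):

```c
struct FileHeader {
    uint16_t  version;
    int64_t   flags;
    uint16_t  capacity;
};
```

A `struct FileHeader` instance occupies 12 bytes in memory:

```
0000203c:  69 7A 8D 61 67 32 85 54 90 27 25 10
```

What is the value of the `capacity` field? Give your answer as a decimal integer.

4133

`capacity` follows `version` (2 B), `flags` (8 B), so it starts at offset 2 + 8 = 10 and occupies 2 bytes.
Bytes at offsets 10..11: 25 10.
Little-endian: lowest address holds the least-significant byte.
Reassemble most-significant byte first: 10 25 → 0x1025.
0x1025 = 4133.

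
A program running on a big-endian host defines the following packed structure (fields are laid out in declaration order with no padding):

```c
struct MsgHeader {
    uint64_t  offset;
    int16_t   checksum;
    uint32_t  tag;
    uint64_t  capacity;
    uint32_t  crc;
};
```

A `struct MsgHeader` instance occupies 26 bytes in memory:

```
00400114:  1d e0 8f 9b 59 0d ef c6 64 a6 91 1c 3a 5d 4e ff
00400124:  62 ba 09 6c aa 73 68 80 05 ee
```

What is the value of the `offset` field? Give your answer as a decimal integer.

2152878519259885510

`offset` is the first field, at byte offset 0, occupying 8 bytes.
Bytes at offsets 0..7: 1D E0 8F 9B 59 0D EF C6.
In big-endian order the high byte comes first in memory.
The bytes are already most-significant first: 0x1DE08F9B590DEFC6.
0x1DE08F9B590DEFC6 = 2152878519259885510.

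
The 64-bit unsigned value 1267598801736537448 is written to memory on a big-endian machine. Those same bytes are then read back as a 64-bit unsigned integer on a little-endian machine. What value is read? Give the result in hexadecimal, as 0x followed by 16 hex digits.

0x689537E7646A9711

1267598801736537448 in 64-bit hexadecimal is 0x11976A64E7379568.
Stored big-endian, the bytes at ascending addresses are 11 97 6A 64 E7 37 95 68.
Read back as little-endian, the first byte is least significant, giving 0x689537E7646A9711.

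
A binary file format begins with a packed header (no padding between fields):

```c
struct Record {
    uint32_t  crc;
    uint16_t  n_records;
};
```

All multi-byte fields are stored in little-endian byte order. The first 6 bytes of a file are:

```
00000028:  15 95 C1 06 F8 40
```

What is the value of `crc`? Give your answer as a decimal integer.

113349909

`crc` is the first field, at byte offset 0, occupying 4 bytes.
Bytes at offsets 0..3: 15 95 C1 06.
Little-endian stores the least-significant byte at the lowest address.
Reassemble most-significant byte first: 06 C1 95 15 → 0x06C19515.
0x06C19515 = 113349909.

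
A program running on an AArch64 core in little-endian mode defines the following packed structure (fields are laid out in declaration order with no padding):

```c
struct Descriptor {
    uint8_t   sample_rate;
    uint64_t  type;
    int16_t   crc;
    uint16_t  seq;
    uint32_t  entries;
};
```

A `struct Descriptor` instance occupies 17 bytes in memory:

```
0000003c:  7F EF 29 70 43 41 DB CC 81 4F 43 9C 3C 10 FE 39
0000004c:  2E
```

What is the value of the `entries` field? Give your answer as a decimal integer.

`entries` follows `sample_rate` (1 B), `type` (8 B), `crc` (2 B), `seq` (2 B), so it starts at offset 1 + 8 + 2 + 2 = 13 and occupies 4 bytes.
Bytes at offsets 13..16: 10 FE 39 2E.
In little-endian order the low byte comes first in memory.
Reassemble most-significant byte first: 2E 39 FE 10 → 0x2E39FE10.
0x2E39FE10 = 775552528.

775552528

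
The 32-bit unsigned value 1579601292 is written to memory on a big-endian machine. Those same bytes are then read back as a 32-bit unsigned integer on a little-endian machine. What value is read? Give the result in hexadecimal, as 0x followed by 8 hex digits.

0x8CCD265E

1579601292 in 32-bit hexadecimal is 0x5E26CD8C.
Stored big-endian, the bytes at ascending addresses are 5E 26 CD 8C.
Read back as little-endian, the first byte is least significant, giving 0x8CCD265E.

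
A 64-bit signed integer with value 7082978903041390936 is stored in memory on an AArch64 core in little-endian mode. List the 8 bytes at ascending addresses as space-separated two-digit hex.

58 39 5E FB C8 CB 4B 62

7082978903041390936 in hexadecimal, padded to 64 bits, is 0x624BCBC8FB5E3958.
Split into bytes (most-significant first): 62 4B CB C8 FB 5E 39 58.
Little-endian: lowest address holds the least-significant byte.
So at ascending addresses the bytes are 58 39 5E FB C8 CB 4B 62.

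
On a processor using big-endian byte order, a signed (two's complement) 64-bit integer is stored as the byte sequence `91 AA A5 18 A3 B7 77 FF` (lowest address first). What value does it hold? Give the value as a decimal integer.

Big-endian: lowest address holds the most-significant byte.
The bytes are already most-significant first: 0x91AAA518A3B777FF.
Top bit is set, so as a signed 64-bit value this is 0x91AAA518A3B777FF − 2^64 = -7950360666924681217.

-7950360666924681217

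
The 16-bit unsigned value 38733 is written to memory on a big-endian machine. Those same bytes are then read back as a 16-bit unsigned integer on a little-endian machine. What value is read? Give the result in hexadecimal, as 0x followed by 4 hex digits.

38733 in 16-bit hexadecimal is 0x974D.
Stored big-endian, the bytes at ascending addresses are 97 4D.
Read back as little-endian, the first byte is least significant, giving 0x4D97.

0x4D97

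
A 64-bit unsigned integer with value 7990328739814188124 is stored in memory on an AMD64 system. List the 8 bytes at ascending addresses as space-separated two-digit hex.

7990328739814188124 in hexadecimal, padded to 64 bits, is 0x6EE359A77F38245C.
Split into bytes (most-significant first): 6E E3 59 A7 7F 38 24 5C.
Little-endian stores the least-significant byte at the lowest address.
So at ascending addresses the bytes are 5C 24 38 7F A7 59 E3 6E.

5C 24 38 7F A7 59 E3 6E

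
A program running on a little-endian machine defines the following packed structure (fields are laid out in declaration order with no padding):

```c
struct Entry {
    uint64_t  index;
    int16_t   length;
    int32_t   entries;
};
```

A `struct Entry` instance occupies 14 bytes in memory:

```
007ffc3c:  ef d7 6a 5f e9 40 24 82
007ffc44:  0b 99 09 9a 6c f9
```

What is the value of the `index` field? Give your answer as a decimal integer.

`index` is the first field, at byte offset 0, occupying 8 bytes.
Bytes at offsets 0..7: EF D7 6A 5F E9 40 24 82.
Little-endian stores the least-significant byte at the lowest address.
Reassemble most-significant byte first: 82 24 40 E9 5F 6A D7 EF → 0x822440E95F6AD7EF.
0x822440E95F6AD7EF = 9377691695164610543.

9377691695164610543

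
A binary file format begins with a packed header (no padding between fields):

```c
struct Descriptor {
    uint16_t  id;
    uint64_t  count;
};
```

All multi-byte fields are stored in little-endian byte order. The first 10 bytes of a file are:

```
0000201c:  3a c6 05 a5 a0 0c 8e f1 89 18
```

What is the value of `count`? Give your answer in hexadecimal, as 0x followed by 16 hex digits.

`count` follows `id` (2 bytes), so it starts at byte offset 2 and occupies 8 bytes.
Bytes at offsets 2..9: 05 A5 A0 0C 8E F1 89 18.
Little-endian stores the least-significant byte at the lowest address.
Reassemble most-significant byte first: 18 89 F1 8E 0C A0 A5 05 → 0x1889F18E0CA0A505.

0x1889F18E0CA0A505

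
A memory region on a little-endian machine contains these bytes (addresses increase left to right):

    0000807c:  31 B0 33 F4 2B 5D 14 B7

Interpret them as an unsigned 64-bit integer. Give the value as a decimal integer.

In little-endian order the low byte comes first in memory.
Reassemble most-significant byte first: B7 14 5D 2B F4 33 B0 31 → 0xB7145D2BF433B031.
0xB7145D2BF433B031 = 13192271651837030449.

13192271651837030449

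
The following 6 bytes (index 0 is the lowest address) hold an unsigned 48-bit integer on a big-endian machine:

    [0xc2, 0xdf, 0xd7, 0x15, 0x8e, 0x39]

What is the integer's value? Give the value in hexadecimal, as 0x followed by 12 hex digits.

0xC2DFD7158E39

In big-endian order the high byte comes first in memory.
The bytes are already most-significant first: 0xC2DFD7158E39.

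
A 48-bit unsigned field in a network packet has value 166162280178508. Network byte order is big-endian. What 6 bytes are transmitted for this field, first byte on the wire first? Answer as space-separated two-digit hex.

166162280178508 in hexadecimal, padded to 48 bits, is 0x971FABAF634C.
Split into bytes (most-significant first): 97 1F AB AF 63 4C.
Big-endian stores the most-significant byte at the lowest address.
So the memory order matches the most-significant-first order: 97 1F AB AF 63 4C.

97 1F AB AF 63 4C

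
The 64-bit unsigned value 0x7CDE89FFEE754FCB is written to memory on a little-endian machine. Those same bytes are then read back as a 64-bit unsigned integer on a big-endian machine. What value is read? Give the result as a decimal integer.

Stored little-endian, the bytes at ascending addresses are CB 4F 75 EE FF 89 DE 7C.
Read back as big-endian, the last byte is least significant, giving 0xCB4F75EEFF89DE7C.
0xCB4F75EEFF89DE7C = 14650057782209404540.

14650057782209404540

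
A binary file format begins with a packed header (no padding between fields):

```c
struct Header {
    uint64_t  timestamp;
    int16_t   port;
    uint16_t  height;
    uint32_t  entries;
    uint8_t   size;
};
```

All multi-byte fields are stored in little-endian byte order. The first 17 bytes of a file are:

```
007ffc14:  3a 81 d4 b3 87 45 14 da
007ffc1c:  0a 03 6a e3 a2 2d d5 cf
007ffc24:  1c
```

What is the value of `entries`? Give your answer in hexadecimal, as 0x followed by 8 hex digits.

`entries` follows `timestamp` (8 B), `port` (2 B), `height` (2 B), so it starts at offset 8 + 2 + 2 = 12 and occupies 4 bytes.
Bytes at offsets 12..15: A2 2D D5 CF.
Little-endian stores the least-significant byte at the lowest address.
Reassemble most-significant byte first: CF D5 2D A2 → 0xCFD52DA2.

0xCFD52DA2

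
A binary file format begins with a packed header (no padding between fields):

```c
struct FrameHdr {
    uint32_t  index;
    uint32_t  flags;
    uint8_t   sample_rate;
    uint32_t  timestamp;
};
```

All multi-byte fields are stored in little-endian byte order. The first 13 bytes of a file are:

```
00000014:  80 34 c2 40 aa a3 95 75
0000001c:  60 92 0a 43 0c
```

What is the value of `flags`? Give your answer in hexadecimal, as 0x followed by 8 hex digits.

0x7595A3AA

`flags` follows `index` (4 bytes), so it starts at byte offset 4 and occupies 4 bytes.
Bytes at offsets 4..7: AA A3 95 75.
Little-endian stores the least-significant byte at the lowest address.
Reassemble most-significant byte first: 75 95 A3 AA → 0x7595A3AA.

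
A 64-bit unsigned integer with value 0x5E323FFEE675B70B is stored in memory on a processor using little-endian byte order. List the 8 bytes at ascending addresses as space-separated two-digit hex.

0B B7 75 E6 FE 3F 32 5E

Split into bytes (most-significant first): 5E 32 3F FE E6 75 B7 0B.
Little-endian stores the least-significant byte at the lowest address.
So at ascending addresses the bytes are 0B B7 75 E6 FE 3F 32 5E.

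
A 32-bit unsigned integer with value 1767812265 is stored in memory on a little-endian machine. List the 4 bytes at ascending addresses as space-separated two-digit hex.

A9 AC 5E 69

1767812265 in hexadecimal, padded to 32 bits, is 0x695EACA9.
Split into bytes (most-significant first): 69 5E AC A9.
Little-endian: lowest address holds the least-significant byte.
So at ascending addresses the bytes are A9 AC 5E 69.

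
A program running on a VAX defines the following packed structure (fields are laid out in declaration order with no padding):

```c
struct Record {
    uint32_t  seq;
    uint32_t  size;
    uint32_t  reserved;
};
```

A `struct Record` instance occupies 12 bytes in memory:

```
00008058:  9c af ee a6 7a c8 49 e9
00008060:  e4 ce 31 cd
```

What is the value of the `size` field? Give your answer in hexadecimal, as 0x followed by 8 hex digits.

`size` follows `seq` (4 bytes), so it starts at byte offset 4 and occupies 4 bytes.
Bytes at offsets 4..7: 7A C8 49 E9.
In little-endian order the low byte comes first in memory.
Reassemble most-significant byte first: E9 49 C8 7A → 0xE949C87A.

0xE949C87A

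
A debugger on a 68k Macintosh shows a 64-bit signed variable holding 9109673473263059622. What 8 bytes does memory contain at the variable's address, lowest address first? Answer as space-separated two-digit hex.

7E 6C 0F C2 41 A4 C2 A6

9109673473263059622 in hexadecimal, padded to 64 bits, is 0x7E6C0FC241A4C2A6.
Split into bytes (most-significant first): 7E 6C 0F C2 41 A4 C2 A6.
Big-endian: lowest address holds the most-significant byte.
So the memory order matches the most-significant-first order: 7E 6C 0F C2 41 A4 C2 A6.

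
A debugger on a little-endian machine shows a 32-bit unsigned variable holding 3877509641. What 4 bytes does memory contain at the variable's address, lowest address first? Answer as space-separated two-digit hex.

3877509641 in hexadecimal, padded to 32 bits, is 0xE71E1A09.
Split into bytes (most-significant first): E7 1E 1A 09.
In little-endian order the low byte comes first in memory.
So at ascending addresses the bytes are 09 1A 1E E7.

09 1A 1E E7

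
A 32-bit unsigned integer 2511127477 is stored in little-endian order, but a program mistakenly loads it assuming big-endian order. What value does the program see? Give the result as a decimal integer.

2511127477 in 32-bit hexadecimal is 0x95ACC3B5.
Stored little-endian, the bytes at ascending addresses are B5 C3 AC 95.
Read back as big-endian, the last byte is least significant, giving 0xB5C3AC95.
0xB5C3AC95 = 3049499797.

3049499797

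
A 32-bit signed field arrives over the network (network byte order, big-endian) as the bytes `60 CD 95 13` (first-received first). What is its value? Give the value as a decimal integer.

1624085779

Big-endian stores the most-significant byte at the lowest address.
The bytes are already most-significant first: 0x60CD9513.
0x60CD9513 = 1624085779.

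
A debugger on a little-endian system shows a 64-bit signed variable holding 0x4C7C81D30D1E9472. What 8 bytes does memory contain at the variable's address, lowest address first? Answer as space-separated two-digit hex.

72 94 1E 0D D3 81 7C 4C

Split into bytes (most-significant first): 4C 7C 81 D3 0D 1E 94 72.
In little-endian order the low byte comes first in memory.
So at ascending addresses the bytes are 72 94 1E 0D D3 81 7C 4C.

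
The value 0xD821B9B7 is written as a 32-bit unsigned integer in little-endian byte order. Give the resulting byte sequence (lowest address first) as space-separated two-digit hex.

B7 B9 21 D8

Split into bytes (most-significant first): D8 21 B9 B7.
In little-endian order the low byte comes first in memory.
So at ascending addresses the bytes are B7 B9 21 D8.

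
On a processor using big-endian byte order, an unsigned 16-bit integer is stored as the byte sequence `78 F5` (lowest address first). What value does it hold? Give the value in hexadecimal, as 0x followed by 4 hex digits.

0x78F5

Big-endian: lowest address holds the most-significant byte.
The bytes are already most-significant first: 0x78F5.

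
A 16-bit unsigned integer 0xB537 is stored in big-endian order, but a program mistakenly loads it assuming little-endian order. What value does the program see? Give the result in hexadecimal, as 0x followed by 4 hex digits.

Stored big-endian, the bytes at ascending addresses are B5 37.
Read back as little-endian, the first byte is least significant, giving 0x37B5.

0x37B5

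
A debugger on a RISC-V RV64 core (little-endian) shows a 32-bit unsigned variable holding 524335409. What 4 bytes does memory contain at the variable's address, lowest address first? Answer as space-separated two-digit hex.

31 B9 40 1F

524335409 in hexadecimal, padded to 32 bits, is 0x1F40B931.
Split into bytes (most-significant first): 1F 40 B9 31.
Little-endian: lowest address holds the least-significant byte.
So at ascending addresses the bytes are 31 B9 40 1F.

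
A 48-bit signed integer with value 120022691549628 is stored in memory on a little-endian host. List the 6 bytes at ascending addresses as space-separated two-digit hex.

120022691549628 in hexadecimal, padded to 48 bits, is 0x6D28F5E511BC.
Split into bytes (most-significant first): 6D 28 F5 E5 11 BC.
In little-endian order the low byte comes first in memory.
So at ascending addresses the bytes are BC 11 E5 F5 28 6D.

BC 11 E5 F5 28 6D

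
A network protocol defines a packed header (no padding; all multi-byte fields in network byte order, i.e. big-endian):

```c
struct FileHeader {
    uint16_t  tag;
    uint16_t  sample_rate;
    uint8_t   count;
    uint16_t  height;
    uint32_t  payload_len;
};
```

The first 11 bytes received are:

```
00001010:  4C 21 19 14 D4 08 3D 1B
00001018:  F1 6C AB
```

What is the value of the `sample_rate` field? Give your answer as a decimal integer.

`sample_rate` follows `tag` (2 bytes), so it starts at byte offset 2 and occupies 2 bytes.
Bytes at offsets 2..3: 19 14.
In big-endian order the high byte comes first in memory.
The bytes are already most-significant first: 0x1914.
0x1914 = 6420.

6420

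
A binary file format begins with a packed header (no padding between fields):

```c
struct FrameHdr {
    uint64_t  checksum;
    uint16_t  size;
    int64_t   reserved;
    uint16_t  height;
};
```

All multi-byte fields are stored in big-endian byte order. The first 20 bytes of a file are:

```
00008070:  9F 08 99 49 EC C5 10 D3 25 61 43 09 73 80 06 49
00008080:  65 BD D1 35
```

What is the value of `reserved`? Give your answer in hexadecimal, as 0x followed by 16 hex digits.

0x43097380064965BD

`reserved` follows `checksum` (8 B), `size` (2 B), so it starts at offset 8 + 2 = 10 and occupies 8 bytes.
Bytes at offsets 10..17: 43 09 73 80 06 49 65 BD.
Big-endian: lowest address holds the most-significant byte.
The bytes are already most-significant first: 0x43097380064965BD.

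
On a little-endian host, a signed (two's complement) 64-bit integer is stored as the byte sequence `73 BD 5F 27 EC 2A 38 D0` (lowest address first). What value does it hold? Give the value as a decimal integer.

-3442954721363509901

Little-endian: lowest address holds the least-significant byte.
Reassemble most-significant byte first: D0 38 2A EC 27 5F BD 73 → 0xD0382AEC275FBD73.
Top bit is set, so as a signed 64-bit value this is 0xD0382AEC275FBD73 − 2^64 = -3442954721363509901.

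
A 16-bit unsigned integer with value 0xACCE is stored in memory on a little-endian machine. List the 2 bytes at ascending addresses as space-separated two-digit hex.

Split into bytes (most-significant first): AC CE.
Little-endian: lowest address holds the least-significant byte.
So at ascending addresses the bytes are CE AC.

CE AC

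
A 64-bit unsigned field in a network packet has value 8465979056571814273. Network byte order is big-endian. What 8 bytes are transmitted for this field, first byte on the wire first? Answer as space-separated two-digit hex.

8465979056571814273 in hexadecimal, padded to 64 bits, is 0x757D3318E6DC1181.
Split into bytes (most-significant first): 75 7D 33 18 E6 DC 11 81.
Big-endian: lowest address holds the most-significant byte.
So the memory order matches the most-significant-first order: 75 7D 33 18 E6 DC 11 81.

75 7D 33 18 E6 DC 11 81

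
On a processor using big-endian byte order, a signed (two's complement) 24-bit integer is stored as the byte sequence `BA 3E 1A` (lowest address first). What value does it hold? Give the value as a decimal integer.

In big-endian order the high byte comes first in memory.
The bytes are already most-significant first: 0xBA3E1A.
Top bit is set, so as a signed 24-bit value this is 0xBA3E1A − 2^24 = -4571622.

-4571622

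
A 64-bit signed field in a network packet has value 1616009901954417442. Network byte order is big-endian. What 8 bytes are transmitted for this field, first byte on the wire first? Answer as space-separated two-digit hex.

16 6D 38 71 9F 81 C3 22

1616009901954417442 in hexadecimal, padded to 64 bits, is 0x166D38719F81C322.
Split into bytes (most-significant first): 16 6D 38 71 9F 81 C3 22.
Big-endian: lowest address holds the most-significant byte.
So the memory order matches the most-significant-first order: 16 6D 38 71 9F 81 C3 22.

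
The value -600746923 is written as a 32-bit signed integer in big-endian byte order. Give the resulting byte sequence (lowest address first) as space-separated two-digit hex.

Two's complement of -600746923 in 32 bits: 600746923 = 0x23CEABAB; invert → 0xDC315454; add 1 → 0xDC315455.
Split into bytes (most-significant first): DC 31 54 55.
Big-endian stores the most-significant byte at the lowest address.
So the memory order matches the most-significant-first order: DC 31 54 55.

DC 31 54 55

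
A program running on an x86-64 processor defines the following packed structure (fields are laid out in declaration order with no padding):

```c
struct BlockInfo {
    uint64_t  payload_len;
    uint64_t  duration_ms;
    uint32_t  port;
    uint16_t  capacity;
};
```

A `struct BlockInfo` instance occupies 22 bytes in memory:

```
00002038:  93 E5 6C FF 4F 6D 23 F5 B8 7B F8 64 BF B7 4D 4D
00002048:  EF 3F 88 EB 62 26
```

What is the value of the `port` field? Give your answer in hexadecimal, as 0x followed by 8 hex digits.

0xEB883FEF

`port` follows `payload_len` (8 B), `duration_ms` (8 B), so it starts at offset 8 + 8 = 16 and occupies 4 bytes.
Bytes at offsets 16..19: EF 3F 88 EB.
Little-endian: lowest address holds the least-significant byte.
Reassemble most-significant byte first: EB 88 3F EF → 0xEB883FEF.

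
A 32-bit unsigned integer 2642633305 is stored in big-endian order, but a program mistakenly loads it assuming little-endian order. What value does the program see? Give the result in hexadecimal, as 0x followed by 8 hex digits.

0x5962839D

2642633305 in 32-bit hexadecimal is 0x9D836259.
Stored big-endian, the bytes at ascending addresses are 9D 83 62 59.
Read back as little-endian, the first byte is least significant, giving 0x5962839D.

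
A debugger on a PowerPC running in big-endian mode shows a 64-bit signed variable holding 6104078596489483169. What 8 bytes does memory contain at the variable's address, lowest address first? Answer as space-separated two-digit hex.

6104078596489483169 in hexadecimal, padded to 64 bits, is 0x54B60B2488D213A1.
Split into bytes (most-significant first): 54 B6 0B 24 88 D2 13 A1.
Big-endian stores the most-significant byte at the lowest address.
So the memory order matches the most-significant-first order: 54 B6 0B 24 88 D2 13 A1.

54 B6 0B 24 88 D2 13 A1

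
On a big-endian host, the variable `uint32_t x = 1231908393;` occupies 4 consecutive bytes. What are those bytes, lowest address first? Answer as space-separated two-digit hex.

49 6D 6E 29

1231908393 in hexadecimal, padded to 32 bits, is 0x496D6E29.
Split into bytes (most-significant first): 49 6D 6E 29.
Big-endian stores the most-significant byte at the lowest address.
So the memory order matches the most-significant-first order: 49 6D 6E 29.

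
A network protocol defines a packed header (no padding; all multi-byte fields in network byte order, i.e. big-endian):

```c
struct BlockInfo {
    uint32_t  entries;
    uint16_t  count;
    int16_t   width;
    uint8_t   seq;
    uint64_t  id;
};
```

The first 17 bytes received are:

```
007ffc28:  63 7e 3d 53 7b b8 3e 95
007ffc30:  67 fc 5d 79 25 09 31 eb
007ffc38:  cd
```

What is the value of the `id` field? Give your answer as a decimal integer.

`id` follows `entries` (4 B), `count` (2 B), `width` (2 B), `seq` (1 B), so it starts at offset 4 + 2 + 2 + 1 = 9 and occupies 8 bytes.
Bytes at offsets 9..16: FC 5D 79 25 09 31 EB CD.
Big-endian stores the most-significant byte at the lowest address.
The bytes are already most-significant first: 0xFC5D79250931EBCD.
0xFC5D79250931EBCD = 18184824070366948301.

18184824070366948301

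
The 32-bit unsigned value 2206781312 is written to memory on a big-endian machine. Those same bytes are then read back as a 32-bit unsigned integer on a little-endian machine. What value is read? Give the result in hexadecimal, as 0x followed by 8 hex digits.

0x80CF8883

2206781312 in 32-bit hexadecimal is 0x8388CF80.
Stored big-endian, the bytes at ascending addresses are 83 88 CF 80.
Read back as little-endian, the first byte is least significant, giving 0x80CF8883.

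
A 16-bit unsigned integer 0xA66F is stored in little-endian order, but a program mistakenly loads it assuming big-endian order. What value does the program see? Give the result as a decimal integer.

28582

Stored little-endian, the bytes at ascending addresses are 6F A6.
Read back as big-endian, the last byte is least significant, giving 0x6FA6.
0x6FA6 = 28582.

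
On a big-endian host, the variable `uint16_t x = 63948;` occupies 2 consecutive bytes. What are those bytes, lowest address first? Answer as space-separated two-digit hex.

63948 in hexadecimal, padded to 16 bits, is 0xF9CC.
Split into bytes (most-significant first): F9 CC.
Big-endian stores the most-significant byte at the lowest address.
So the memory order matches the most-significant-first order: F9 CC.

F9 CC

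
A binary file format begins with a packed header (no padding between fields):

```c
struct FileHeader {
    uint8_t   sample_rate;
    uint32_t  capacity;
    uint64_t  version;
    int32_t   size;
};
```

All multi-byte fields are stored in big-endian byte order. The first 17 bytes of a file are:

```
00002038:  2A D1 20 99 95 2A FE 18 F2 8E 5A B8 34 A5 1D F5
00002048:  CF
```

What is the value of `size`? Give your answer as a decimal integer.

`size` follows `sample_rate` (1 B), `capacity` (4 B), `version` (8 B), so it starts at offset 1 + 4 + 8 = 13 and occupies 4 bytes.
Bytes at offsets 13..16: A5 1D F5 CF.
In big-endian order the high byte comes first in memory.
The bytes are already most-significant first: 0xA51DF5CF.
Top bit is set, so as a signed 32-bit value this is 0xA51DF5CF − 2^32 = -1524763185.

-1524763185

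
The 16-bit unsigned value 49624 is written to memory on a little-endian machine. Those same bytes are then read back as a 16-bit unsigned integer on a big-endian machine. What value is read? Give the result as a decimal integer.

55489

49624 in 16-bit hexadecimal is 0xC1D8.
Stored little-endian, the bytes at ascending addresses are D8 C1.
Read back as big-endian, the last byte is least significant, giving 0xD8C1.
0xD8C1 = 55489.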